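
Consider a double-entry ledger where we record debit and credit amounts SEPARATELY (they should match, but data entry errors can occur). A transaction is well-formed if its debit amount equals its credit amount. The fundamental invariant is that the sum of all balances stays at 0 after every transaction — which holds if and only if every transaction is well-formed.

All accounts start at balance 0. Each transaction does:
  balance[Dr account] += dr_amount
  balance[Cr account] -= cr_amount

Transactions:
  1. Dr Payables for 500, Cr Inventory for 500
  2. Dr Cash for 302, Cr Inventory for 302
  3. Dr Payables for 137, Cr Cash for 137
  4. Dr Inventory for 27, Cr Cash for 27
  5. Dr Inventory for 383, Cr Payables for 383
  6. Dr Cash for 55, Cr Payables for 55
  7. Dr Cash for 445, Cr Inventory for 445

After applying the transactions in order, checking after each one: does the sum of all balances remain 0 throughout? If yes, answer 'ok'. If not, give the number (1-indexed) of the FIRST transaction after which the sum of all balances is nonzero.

After txn 1: dr=500 cr=500 sum_balances=0
After txn 2: dr=302 cr=302 sum_balances=0
After txn 3: dr=137 cr=137 sum_balances=0
After txn 4: dr=27 cr=27 sum_balances=0
After txn 5: dr=383 cr=383 sum_balances=0
After txn 6: dr=55 cr=55 sum_balances=0
After txn 7: dr=445 cr=445 sum_balances=0

Answer: ok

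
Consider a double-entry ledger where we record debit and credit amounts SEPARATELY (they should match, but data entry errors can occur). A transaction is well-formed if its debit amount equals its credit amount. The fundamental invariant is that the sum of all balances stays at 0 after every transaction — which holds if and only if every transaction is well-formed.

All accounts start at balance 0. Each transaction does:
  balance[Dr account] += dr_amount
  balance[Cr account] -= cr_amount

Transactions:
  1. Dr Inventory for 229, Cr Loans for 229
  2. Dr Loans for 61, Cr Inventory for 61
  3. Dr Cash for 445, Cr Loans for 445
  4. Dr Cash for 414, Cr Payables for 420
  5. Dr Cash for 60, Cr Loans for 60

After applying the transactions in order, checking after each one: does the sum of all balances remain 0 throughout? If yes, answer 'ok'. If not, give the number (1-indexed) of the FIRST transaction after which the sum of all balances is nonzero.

After txn 1: dr=229 cr=229 sum_balances=0
After txn 2: dr=61 cr=61 sum_balances=0
After txn 3: dr=445 cr=445 sum_balances=0
After txn 4: dr=414 cr=420 sum_balances=-6
After txn 5: dr=60 cr=60 sum_balances=-6

Answer: 4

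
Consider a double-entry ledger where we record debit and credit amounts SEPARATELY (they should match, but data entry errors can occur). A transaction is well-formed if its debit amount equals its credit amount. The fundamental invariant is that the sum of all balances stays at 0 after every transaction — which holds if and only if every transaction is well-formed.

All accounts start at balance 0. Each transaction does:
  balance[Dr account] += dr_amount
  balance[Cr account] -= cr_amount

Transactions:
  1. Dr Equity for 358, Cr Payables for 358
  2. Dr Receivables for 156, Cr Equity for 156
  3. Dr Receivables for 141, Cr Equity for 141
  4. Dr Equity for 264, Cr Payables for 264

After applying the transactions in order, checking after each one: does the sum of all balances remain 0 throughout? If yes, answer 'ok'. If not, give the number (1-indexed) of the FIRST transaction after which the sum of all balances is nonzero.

After txn 1: dr=358 cr=358 sum_balances=0
After txn 2: dr=156 cr=156 sum_balances=0
After txn 3: dr=141 cr=141 sum_balances=0
After txn 4: dr=264 cr=264 sum_balances=0

Answer: ok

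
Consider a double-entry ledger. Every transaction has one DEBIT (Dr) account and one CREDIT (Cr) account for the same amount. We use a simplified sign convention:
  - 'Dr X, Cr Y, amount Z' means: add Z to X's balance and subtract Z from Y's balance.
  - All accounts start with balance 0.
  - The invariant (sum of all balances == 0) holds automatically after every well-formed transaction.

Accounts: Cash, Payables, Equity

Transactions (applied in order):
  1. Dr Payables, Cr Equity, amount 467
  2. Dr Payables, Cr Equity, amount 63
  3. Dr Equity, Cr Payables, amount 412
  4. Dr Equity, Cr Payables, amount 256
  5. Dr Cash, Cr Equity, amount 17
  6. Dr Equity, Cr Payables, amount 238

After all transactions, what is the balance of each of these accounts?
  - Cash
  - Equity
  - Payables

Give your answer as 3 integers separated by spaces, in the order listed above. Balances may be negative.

After txn 1 (Dr Payables, Cr Equity, amount 467): Equity=-467 Payables=467
After txn 2 (Dr Payables, Cr Equity, amount 63): Equity=-530 Payables=530
After txn 3 (Dr Equity, Cr Payables, amount 412): Equity=-118 Payables=118
After txn 4 (Dr Equity, Cr Payables, amount 256): Equity=138 Payables=-138
After txn 5 (Dr Cash, Cr Equity, amount 17): Cash=17 Equity=121 Payables=-138
After txn 6 (Dr Equity, Cr Payables, amount 238): Cash=17 Equity=359 Payables=-376

Answer: 17 359 -376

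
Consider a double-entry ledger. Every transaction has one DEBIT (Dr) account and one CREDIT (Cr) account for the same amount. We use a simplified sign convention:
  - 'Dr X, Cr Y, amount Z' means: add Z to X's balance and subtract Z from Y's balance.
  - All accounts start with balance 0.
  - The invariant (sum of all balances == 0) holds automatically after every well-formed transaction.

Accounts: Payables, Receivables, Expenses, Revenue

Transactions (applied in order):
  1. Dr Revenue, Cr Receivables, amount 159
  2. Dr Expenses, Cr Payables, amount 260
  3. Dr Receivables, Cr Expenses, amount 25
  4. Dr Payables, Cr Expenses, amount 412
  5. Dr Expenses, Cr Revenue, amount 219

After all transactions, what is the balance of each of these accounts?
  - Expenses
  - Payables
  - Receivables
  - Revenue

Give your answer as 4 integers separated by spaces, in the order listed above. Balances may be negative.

After txn 1 (Dr Revenue, Cr Receivables, amount 159): Receivables=-159 Revenue=159
After txn 2 (Dr Expenses, Cr Payables, amount 260): Expenses=260 Payables=-260 Receivables=-159 Revenue=159
After txn 3 (Dr Receivables, Cr Expenses, amount 25): Expenses=235 Payables=-260 Receivables=-134 Revenue=159
After txn 4 (Dr Payables, Cr Expenses, amount 412): Expenses=-177 Payables=152 Receivables=-134 Revenue=159
After txn 5 (Dr Expenses, Cr Revenue, amount 219): Expenses=42 Payables=152 Receivables=-134 Revenue=-60

Answer: 42 152 -134 -60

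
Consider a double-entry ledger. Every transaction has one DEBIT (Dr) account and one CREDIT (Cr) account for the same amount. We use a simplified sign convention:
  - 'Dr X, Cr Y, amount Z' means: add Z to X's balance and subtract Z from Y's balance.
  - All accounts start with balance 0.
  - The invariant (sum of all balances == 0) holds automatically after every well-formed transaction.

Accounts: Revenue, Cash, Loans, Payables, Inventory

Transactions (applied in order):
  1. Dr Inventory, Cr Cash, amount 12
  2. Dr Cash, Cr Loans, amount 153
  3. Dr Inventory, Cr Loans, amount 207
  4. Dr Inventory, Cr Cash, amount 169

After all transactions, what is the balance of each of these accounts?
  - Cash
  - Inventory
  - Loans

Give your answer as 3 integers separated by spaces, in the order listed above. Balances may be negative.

After txn 1 (Dr Inventory, Cr Cash, amount 12): Cash=-12 Inventory=12
After txn 2 (Dr Cash, Cr Loans, amount 153): Cash=141 Inventory=12 Loans=-153
After txn 3 (Dr Inventory, Cr Loans, amount 207): Cash=141 Inventory=219 Loans=-360
After txn 4 (Dr Inventory, Cr Cash, amount 169): Cash=-28 Inventory=388 Loans=-360

Answer: -28 388 -360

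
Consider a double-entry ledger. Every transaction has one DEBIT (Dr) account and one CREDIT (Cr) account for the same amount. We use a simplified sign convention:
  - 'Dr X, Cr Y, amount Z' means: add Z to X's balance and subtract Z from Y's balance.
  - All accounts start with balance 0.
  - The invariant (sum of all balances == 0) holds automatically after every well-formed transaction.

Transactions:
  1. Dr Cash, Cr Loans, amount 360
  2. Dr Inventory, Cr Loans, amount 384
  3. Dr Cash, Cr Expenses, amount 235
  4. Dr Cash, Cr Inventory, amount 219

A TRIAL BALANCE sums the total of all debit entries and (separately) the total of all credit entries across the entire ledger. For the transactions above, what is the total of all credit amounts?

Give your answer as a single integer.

Txn 1: credit+=360
Txn 2: credit+=384
Txn 3: credit+=235
Txn 4: credit+=219
Total credits = 1198

Answer: 1198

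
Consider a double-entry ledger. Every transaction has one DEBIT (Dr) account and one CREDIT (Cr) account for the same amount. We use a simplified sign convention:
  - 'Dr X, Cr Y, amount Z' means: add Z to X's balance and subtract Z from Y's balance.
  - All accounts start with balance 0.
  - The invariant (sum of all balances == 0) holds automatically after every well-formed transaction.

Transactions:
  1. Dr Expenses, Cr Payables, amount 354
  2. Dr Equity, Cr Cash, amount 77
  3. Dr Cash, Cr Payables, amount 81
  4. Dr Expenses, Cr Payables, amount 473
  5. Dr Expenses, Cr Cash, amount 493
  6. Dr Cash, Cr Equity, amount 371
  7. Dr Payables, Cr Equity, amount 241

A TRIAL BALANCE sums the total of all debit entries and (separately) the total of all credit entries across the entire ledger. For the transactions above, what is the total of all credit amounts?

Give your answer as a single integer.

Txn 1: credit+=354
Txn 2: credit+=77
Txn 3: credit+=81
Txn 4: credit+=473
Txn 5: credit+=493
Txn 6: credit+=371
Txn 7: credit+=241
Total credits = 2090

Answer: 2090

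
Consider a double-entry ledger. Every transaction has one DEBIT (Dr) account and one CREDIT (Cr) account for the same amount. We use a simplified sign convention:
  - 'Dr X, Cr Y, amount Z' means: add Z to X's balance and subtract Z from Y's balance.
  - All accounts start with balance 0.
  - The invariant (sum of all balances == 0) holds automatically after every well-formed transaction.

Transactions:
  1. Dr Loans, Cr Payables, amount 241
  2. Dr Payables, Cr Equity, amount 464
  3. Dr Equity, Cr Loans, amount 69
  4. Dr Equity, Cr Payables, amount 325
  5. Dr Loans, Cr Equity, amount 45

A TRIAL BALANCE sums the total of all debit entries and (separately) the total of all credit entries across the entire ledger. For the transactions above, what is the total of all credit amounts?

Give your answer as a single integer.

Txn 1: credit+=241
Txn 2: credit+=464
Txn 3: credit+=69
Txn 4: credit+=325
Txn 5: credit+=45
Total credits = 1144

Answer: 1144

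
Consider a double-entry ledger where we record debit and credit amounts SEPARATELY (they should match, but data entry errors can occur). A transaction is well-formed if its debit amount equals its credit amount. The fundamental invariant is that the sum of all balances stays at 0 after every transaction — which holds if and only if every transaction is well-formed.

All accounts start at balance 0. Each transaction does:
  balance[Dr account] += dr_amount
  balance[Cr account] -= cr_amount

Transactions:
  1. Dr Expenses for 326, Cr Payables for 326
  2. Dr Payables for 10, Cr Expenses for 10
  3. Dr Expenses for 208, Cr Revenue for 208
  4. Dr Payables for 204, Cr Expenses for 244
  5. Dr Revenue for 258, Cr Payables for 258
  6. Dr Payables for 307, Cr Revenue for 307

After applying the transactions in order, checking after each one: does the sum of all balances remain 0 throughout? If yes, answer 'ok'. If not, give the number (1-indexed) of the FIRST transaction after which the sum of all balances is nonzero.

Answer: 4

Derivation:
After txn 1: dr=326 cr=326 sum_balances=0
After txn 2: dr=10 cr=10 sum_balances=0
After txn 3: dr=208 cr=208 sum_balances=0
After txn 4: dr=204 cr=244 sum_balances=-40
After txn 5: dr=258 cr=258 sum_balances=-40
After txn 6: dr=307 cr=307 sum_balances=-40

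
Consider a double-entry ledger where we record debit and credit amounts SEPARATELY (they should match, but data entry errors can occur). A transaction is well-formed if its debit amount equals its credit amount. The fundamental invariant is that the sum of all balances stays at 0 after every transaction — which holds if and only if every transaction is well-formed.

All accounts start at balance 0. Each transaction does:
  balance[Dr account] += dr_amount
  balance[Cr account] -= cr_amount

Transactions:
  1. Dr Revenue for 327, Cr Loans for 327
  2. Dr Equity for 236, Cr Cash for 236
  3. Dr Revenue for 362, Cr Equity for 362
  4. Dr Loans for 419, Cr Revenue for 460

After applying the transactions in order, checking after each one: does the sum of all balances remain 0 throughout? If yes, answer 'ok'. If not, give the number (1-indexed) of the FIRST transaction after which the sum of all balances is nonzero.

Answer: 4

Derivation:
After txn 1: dr=327 cr=327 sum_balances=0
After txn 2: dr=236 cr=236 sum_balances=0
After txn 3: dr=362 cr=362 sum_balances=0
After txn 4: dr=419 cr=460 sum_balances=-41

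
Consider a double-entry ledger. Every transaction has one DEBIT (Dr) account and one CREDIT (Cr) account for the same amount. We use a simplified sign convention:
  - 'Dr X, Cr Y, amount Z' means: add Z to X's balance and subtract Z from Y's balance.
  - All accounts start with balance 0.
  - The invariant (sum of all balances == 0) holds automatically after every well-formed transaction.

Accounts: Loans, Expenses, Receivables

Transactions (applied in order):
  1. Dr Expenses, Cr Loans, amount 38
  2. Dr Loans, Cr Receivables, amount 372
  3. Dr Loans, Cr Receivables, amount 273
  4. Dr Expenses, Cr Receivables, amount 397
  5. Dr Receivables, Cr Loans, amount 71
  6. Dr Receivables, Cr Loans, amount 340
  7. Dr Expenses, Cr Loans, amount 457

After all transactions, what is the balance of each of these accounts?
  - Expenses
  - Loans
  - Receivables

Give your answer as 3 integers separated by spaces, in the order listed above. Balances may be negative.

Answer: 892 -261 -631

Derivation:
After txn 1 (Dr Expenses, Cr Loans, amount 38): Expenses=38 Loans=-38
After txn 2 (Dr Loans, Cr Receivables, amount 372): Expenses=38 Loans=334 Receivables=-372
After txn 3 (Dr Loans, Cr Receivables, amount 273): Expenses=38 Loans=607 Receivables=-645
After txn 4 (Dr Expenses, Cr Receivables, amount 397): Expenses=435 Loans=607 Receivables=-1042
After txn 5 (Dr Receivables, Cr Loans, amount 71): Expenses=435 Loans=536 Receivables=-971
After txn 6 (Dr Receivables, Cr Loans, amount 340): Expenses=435 Loans=196 Receivables=-631
After txn 7 (Dr Expenses, Cr Loans, amount 457): Expenses=892 Loans=-261 Receivables=-631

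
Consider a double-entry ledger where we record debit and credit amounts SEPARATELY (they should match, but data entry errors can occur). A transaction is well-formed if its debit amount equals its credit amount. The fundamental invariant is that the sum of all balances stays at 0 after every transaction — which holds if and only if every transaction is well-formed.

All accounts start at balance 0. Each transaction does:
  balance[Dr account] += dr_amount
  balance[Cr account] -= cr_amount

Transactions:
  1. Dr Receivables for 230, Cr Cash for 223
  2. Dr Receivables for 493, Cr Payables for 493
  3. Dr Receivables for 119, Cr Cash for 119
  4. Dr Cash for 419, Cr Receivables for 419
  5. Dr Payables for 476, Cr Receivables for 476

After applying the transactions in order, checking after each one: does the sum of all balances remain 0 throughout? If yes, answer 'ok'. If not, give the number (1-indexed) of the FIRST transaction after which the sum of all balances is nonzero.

Answer: 1

Derivation:
After txn 1: dr=230 cr=223 sum_balances=7
After txn 2: dr=493 cr=493 sum_balances=7
After txn 3: dr=119 cr=119 sum_balances=7
After txn 4: dr=419 cr=419 sum_balances=7
After txn 5: dr=476 cr=476 sum_balances=7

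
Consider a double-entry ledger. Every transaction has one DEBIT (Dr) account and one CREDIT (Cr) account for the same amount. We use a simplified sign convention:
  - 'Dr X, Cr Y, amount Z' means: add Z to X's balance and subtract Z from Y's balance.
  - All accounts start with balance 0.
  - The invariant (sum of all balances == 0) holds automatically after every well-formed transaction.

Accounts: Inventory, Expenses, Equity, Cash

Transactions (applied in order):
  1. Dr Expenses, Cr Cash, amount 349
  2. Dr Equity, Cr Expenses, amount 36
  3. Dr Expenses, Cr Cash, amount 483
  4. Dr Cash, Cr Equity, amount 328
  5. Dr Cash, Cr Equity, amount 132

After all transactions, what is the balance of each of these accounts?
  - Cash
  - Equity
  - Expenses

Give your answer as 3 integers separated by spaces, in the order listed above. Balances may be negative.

Answer: -372 -424 796

Derivation:
After txn 1 (Dr Expenses, Cr Cash, amount 349): Cash=-349 Expenses=349
After txn 2 (Dr Equity, Cr Expenses, amount 36): Cash=-349 Equity=36 Expenses=313
After txn 3 (Dr Expenses, Cr Cash, amount 483): Cash=-832 Equity=36 Expenses=796
After txn 4 (Dr Cash, Cr Equity, amount 328): Cash=-504 Equity=-292 Expenses=796
After txn 5 (Dr Cash, Cr Equity, amount 132): Cash=-372 Equity=-424 Expenses=796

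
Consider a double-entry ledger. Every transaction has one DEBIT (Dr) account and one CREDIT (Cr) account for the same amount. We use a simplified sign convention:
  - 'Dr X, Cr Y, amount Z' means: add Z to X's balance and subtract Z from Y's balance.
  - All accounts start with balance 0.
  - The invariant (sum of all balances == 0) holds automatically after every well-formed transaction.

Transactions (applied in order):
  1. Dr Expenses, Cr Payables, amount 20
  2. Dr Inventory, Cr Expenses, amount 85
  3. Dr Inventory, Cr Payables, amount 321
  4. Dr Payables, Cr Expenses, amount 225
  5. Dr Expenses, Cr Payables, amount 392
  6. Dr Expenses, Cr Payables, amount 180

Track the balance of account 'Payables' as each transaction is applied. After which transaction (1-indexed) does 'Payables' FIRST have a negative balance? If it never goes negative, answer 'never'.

After txn 1: Payables=-20

Answer: 1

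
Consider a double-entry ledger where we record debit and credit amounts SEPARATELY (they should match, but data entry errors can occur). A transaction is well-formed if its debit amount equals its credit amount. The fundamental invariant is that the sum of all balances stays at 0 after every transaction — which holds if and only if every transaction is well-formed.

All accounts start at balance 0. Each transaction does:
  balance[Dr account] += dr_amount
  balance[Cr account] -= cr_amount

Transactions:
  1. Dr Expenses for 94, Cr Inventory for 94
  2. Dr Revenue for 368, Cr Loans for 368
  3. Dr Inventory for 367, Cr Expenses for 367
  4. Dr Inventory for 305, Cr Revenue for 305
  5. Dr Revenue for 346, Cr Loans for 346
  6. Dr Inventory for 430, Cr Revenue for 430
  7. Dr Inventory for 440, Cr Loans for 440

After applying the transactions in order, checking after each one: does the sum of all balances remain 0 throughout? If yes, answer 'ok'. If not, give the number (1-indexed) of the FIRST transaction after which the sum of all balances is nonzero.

Answer: ok

Derivation:
After txn 1: dr=94 cr=94 sum_balances=0
After txn 2: dr=368 cr=368 sum_balances=0
After txn 3: dr=367 cr=367 sum_balances=0
After txn 4: dr=305 cr=305 sum_balances=0
After txn 5: dr=346 cr=346 sum_balances=0
After txn 6: dr=430 cr=430 sum_balances=0
After txn 7: dr=440 cr=440 sum_balances=0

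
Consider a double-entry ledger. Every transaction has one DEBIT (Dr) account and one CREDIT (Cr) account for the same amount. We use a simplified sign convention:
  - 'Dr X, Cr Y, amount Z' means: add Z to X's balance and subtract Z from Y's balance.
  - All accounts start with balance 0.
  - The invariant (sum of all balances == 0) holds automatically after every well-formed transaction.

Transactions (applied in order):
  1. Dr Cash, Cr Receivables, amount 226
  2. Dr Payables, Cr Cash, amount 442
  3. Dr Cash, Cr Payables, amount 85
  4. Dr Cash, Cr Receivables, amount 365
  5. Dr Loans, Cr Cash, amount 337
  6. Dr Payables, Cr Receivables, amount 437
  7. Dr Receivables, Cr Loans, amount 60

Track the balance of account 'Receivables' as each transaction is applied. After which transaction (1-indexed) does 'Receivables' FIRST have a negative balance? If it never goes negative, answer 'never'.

After txn 1: Receivables=-226

Answer: 1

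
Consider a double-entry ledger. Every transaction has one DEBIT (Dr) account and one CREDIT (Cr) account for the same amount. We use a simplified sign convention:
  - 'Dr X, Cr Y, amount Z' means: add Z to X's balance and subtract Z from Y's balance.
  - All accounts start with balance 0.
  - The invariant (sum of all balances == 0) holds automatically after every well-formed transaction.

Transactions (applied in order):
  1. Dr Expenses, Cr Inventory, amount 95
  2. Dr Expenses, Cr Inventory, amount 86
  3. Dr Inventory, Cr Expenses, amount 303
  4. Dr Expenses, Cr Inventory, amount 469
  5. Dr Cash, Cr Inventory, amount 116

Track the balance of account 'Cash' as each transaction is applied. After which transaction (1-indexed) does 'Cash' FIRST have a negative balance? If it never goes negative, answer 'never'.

After txn 1: Cash=0
After txn 2: Cash=0
After txn 3: Cash=0
After txn 4: Cash=0
After txn 5: Cash=116

Answer: never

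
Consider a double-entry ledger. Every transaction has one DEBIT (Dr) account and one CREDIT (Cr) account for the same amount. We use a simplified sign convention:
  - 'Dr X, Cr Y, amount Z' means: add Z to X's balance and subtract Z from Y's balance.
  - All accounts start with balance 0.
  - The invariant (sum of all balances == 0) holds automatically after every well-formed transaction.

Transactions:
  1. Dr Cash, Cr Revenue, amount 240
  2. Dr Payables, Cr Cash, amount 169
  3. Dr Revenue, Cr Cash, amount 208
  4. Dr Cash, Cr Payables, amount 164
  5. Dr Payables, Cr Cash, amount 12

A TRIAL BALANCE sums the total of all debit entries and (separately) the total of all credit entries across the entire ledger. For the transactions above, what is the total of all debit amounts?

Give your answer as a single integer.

Answer: 793

Derivation:
Txn 1: debit+=240
Txn 2: debit+=169
Txn 3: debit+=208
Txn 4: debit+=164
Txn 5: debit+=12
Total debits = 793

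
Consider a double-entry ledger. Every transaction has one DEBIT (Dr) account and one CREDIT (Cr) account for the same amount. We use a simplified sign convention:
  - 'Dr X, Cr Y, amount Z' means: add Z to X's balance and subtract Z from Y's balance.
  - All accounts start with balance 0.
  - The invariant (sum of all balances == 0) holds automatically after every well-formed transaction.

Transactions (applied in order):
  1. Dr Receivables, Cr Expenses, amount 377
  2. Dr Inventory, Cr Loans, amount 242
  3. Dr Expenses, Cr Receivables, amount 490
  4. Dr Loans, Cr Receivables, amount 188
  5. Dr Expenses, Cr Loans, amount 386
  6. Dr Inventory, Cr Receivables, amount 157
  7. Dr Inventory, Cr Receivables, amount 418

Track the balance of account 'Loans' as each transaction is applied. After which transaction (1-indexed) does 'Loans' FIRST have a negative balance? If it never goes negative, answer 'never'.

After txn 1: Loans=0
After txn 2: Loans=-242

Answer: 2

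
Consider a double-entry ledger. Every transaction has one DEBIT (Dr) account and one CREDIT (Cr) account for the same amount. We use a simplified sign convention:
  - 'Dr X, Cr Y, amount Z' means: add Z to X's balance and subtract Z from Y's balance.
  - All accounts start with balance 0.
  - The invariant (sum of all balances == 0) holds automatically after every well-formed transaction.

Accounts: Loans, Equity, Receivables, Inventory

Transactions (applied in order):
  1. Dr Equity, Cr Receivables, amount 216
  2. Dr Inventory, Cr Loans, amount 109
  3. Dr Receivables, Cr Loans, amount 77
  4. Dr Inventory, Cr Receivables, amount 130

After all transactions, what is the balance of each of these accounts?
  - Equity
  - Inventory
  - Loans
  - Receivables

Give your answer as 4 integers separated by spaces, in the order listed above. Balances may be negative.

After txn 1 (Dr Equity, Cr Receivables, amount 216): Equity=216 Receivables=-216
After txn 2 (Dr Inventory, Cr Loans, amount 109): Equity=216 Inventory=109 Loans=-109 Receivables=-216
After txn 3 (Dr Receivables, Cr Loans, amount 77): Equity=216 Inventory=109 Loans=-186 Receivables=-139
After txn 4 (Dr Inventory, Cr Receivables, amount 130): Equity=216 Inventory=239 Loans=-186 Receivables=-269

Answer: 216 239 -186 -269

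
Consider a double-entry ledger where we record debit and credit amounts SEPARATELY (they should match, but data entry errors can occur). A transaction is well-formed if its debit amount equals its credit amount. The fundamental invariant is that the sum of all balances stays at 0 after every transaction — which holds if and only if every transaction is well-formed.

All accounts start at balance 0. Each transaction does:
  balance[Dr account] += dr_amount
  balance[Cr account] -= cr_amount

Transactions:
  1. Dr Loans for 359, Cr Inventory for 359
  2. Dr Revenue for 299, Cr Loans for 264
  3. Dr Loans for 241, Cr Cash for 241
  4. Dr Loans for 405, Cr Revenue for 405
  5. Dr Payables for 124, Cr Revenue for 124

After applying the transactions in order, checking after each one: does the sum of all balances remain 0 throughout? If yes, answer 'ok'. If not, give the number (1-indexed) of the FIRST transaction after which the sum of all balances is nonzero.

Answer: 2

Derivation:
After txn 1: dr=359 cr=359 sum_balances=0
After txn 2: dr=299 cr=264 sum_balances=35
After txn 3: dr=241 cr=241 sum_balances=35
After txn 4: dr=405 cr=405 sum_balances=35
After txn 5: dr=124 cr=124 sum_balances=35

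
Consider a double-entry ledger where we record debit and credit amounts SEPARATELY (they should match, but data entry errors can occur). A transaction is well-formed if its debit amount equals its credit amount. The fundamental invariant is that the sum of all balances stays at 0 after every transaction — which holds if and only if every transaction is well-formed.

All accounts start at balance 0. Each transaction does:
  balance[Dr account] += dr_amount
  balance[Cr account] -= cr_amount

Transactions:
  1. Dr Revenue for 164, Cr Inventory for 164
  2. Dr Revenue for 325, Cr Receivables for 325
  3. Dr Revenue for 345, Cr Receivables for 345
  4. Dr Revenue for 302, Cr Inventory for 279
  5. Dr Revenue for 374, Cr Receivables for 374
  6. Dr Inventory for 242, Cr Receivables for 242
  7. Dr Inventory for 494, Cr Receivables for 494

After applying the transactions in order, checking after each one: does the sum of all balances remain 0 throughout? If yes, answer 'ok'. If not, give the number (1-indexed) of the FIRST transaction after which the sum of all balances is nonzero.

After txn 1: dr=164 cr=164 sum_balances=0
After txn 2: dr=325 cr=325 sum_balances=0
After txn 3: dr=345 cr=345 sum_balances=0
After txn 4: dr=302 cr=279 sum_balances=23
After txn 5: dr=374 cr=374 sum_balances=23
After txn 6: dr=242 cr=242 sum_balances=23
After txn 7: dr=494 cr=494 sum_balances=23

Answer: 4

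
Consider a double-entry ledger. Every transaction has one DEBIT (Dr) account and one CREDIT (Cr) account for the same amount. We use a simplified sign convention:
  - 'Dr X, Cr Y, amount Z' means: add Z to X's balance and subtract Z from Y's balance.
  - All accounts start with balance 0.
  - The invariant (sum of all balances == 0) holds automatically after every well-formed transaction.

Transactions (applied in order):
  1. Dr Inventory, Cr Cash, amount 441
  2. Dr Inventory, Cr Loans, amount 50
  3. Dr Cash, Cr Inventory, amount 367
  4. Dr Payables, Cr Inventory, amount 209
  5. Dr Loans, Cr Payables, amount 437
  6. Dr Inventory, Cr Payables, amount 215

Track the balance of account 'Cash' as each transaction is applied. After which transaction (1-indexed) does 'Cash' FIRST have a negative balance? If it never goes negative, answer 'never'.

After txn 1: Cash=-441

Answer: 1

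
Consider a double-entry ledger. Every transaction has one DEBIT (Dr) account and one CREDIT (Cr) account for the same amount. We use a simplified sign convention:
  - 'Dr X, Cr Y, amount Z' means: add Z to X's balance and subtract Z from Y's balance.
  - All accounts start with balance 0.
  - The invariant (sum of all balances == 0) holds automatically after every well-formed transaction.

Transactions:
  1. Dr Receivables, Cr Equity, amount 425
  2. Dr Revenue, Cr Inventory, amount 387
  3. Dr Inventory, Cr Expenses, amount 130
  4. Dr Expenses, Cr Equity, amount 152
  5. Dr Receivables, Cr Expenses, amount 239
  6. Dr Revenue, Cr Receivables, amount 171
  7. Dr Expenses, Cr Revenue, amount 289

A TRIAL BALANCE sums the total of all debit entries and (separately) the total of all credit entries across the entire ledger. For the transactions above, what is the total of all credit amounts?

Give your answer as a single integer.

Txn 1: credit+=425
Txn 2: credit+=387
Txn 3: credit+=130
Txn 4: credit+=152
Txn 5: credit+=239
Txn 6: credit+=171
Txn 7: credit+=289
Total credits = 1793

Answer: 1793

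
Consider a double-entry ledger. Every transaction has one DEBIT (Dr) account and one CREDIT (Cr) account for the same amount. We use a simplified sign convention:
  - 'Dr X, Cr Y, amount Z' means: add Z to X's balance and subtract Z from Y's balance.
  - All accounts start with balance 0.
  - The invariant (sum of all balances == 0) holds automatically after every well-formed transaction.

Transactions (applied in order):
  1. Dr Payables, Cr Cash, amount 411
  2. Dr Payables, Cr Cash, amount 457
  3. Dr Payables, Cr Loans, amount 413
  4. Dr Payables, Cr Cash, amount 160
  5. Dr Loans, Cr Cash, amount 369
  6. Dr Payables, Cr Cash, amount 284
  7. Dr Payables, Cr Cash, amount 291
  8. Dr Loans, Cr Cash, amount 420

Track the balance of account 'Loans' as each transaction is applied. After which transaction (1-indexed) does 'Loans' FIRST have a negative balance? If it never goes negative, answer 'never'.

Answer: 3

Derivation:
After txn 1: Loans=0
After txn 2: Loans=0
After txn 3: Loans=-413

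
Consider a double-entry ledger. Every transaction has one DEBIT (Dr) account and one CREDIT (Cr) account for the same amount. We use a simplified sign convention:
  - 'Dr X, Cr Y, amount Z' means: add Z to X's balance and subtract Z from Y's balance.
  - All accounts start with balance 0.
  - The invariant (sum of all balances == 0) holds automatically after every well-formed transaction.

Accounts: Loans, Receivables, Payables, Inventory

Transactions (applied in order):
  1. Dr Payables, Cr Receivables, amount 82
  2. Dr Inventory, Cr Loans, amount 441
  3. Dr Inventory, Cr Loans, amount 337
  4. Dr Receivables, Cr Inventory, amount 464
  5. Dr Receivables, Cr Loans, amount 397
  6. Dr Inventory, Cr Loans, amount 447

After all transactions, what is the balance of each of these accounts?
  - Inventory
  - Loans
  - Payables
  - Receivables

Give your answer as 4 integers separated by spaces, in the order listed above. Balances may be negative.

After txn 1 (Dr Payables, Cr Receivables, amount 82): Payables=82 Receivables=-82
After txn 2 (Dr Inventory, Cr Loans, amount 441): Inventory=441 Loans=-441 Payables=82 Receivables=-82
After txn 3 (Dr Inventory, Cr Loans, amount 337): Inventory=778 Loans=-778 Payables=82 Receivables=-82
After txn 4 (Dr Receivables, Cr Inventory, amount 464): Inventory=314 Loans=-778 Payables=82 Receivables=382
After txn 5 (Dr Receivables, Cr Loans, amount 397): Inventory=314 Loans=-1175 Payables=82 Receivables=779
After txn 6 (Dr Inventory, Cr Loans, amount 447): Inventory=761 Loans=-1622 Payables=82 Receivables=779

Answer: 761 -1622 82 779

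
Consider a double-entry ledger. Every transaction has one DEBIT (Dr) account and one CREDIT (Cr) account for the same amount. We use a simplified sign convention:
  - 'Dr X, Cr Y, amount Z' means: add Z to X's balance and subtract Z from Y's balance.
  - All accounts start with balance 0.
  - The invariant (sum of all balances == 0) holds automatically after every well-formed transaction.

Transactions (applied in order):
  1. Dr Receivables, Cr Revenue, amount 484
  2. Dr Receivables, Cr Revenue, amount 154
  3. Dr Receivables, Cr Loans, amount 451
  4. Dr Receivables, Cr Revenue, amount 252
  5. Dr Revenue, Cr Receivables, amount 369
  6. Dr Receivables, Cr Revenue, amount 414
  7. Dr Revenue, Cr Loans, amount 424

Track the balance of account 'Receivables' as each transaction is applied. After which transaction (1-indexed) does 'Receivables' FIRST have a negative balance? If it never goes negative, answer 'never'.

Answer: never

Derivation:
After txn 1: Receivables=484
After txn 2: Receivables=638
After txn 3: Receivables=1089
After txn 4: Receivables=1341
After txn 5: Receivables=972
After txn 6: Receivables=1386
After txn 7: Receivables=1386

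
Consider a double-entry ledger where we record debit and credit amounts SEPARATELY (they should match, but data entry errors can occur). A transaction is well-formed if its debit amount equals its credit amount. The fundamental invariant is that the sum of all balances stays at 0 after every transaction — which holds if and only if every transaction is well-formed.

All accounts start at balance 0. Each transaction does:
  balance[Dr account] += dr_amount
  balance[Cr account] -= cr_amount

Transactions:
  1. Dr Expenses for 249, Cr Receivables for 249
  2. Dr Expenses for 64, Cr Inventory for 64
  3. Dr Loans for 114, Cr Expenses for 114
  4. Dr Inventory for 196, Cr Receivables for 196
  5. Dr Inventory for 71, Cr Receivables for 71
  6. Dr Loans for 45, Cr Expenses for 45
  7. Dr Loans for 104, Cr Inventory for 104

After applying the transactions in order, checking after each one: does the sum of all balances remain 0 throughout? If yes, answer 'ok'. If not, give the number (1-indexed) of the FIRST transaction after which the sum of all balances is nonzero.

Answer: ok

Derivation:
After txn 1: dr=249 cr=249 sum_balances=0
After txn 2: dr=64 cr=64 sum_balances=0
After txn 3: dr=114 cr=114 sum_balances=0
After txn 4: dr=196 cr=196 sum_balances=0
After txn 5: dr=71 cr=71 sum_balances=0
After txn 6: dr=45 cr=45 sum_balances=0
After txn 7: dr=104 cr=104 sum_balances=0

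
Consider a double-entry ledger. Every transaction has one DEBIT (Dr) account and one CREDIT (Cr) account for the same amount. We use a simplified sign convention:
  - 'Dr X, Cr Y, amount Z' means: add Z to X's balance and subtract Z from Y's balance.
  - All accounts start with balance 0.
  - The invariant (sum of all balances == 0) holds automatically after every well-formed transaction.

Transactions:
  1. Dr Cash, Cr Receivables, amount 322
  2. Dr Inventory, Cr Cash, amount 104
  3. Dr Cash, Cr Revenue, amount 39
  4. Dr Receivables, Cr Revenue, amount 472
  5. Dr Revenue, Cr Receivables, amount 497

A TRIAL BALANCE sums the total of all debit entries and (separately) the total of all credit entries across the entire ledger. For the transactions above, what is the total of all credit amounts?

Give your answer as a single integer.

Answer: 1434

Derivation:
Txn 1: credit+=322
Txn 2: credit+=104
Txn 3: credit+=39
Txn 4: credit+=472
Txn 5: credit+=497
Total credits = 1434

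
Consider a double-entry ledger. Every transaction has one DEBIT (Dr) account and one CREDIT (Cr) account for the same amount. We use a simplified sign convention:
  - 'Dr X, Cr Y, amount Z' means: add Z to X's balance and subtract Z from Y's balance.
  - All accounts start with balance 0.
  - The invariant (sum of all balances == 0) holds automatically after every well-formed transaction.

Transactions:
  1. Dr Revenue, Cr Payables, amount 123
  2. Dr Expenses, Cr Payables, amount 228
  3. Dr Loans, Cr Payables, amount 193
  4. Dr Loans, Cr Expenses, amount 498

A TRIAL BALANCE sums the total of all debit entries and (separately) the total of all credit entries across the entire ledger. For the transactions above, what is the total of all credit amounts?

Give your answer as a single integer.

Answer: 1042

Derivation:
Txn 1: credit+=123
Txn 2: credit+=228
Txn 3: credit+=193
Txn 4: credit+=498
Total credits = 1042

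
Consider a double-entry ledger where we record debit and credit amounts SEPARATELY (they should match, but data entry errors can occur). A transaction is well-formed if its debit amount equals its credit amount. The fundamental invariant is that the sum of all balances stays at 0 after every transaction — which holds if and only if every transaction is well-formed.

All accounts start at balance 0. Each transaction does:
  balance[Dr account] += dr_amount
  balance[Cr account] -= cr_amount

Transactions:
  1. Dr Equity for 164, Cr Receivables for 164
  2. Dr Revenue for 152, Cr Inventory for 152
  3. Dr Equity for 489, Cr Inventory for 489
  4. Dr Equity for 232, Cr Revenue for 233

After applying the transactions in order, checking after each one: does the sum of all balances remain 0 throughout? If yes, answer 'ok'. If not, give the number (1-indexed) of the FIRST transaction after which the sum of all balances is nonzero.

After txn 1: dr=164 cr=164 sum_balances=0
After txn 2: dr=152 cr=152 sum_balances=0
After txn 3: dr=489 cr=489 sum_balances=0
After txn 4: dr=232 cr=233 sum_balances=-1

Answer: 4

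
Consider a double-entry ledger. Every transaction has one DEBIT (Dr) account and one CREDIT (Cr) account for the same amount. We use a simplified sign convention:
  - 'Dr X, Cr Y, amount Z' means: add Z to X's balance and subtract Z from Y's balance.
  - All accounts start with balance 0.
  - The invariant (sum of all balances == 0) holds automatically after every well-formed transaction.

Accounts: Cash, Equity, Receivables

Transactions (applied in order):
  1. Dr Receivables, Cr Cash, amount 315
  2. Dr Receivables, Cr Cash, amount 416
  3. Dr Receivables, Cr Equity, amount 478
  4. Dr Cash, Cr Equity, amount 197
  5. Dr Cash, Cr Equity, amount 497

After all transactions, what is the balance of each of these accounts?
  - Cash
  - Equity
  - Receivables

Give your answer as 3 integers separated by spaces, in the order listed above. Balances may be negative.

Answer: -37 -1172 1209

Derivation:
After txn 1 (Dr Receivables, Cr Cash, amount 315): Cash=-315 Receivables=315
After txn 2 (Dr Receivables, Cr Cash, amount 416): Cash=-731 Receivables=731
After txn 3 (Dr Receivables, Cr Equity, amount 478): Cash=-731 Equity=-478 Receivables=1209
After txn 4 (Dr Cash, Cr Equity, amount 197): Cash=-534 Equity=-675 Receivables=1209
After txn 5 (Dr Cash, Cr Equity, amount 497): Cash=-37 Equity=-1172 Receivables=1209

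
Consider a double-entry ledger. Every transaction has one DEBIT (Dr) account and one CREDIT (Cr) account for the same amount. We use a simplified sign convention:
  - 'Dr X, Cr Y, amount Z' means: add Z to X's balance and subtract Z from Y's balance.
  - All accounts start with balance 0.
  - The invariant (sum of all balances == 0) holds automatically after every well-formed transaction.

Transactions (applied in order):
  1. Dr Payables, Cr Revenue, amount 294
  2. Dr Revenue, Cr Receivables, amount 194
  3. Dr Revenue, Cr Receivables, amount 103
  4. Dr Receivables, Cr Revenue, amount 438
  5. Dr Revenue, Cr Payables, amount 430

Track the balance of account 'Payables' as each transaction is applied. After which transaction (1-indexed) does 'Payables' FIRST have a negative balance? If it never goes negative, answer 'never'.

After txn 1: Payables=294
After txn 2: Payables=294
After txn 3: Payables=294
After txn 4: Payables=294
After txn 5: Payables=-136

Answer: 5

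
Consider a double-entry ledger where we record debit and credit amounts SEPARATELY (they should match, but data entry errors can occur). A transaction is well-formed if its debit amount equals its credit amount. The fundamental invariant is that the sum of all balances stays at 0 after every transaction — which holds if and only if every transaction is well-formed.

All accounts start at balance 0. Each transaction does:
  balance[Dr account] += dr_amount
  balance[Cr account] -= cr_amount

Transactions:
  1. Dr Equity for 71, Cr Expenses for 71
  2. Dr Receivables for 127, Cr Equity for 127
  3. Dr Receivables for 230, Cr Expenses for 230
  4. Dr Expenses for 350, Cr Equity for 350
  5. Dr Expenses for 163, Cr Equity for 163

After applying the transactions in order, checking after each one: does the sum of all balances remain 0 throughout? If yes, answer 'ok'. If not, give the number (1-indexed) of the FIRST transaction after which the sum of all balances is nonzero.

Answer: ok

Derivation:
After txn 1: dr=71 cr=71 sum_balances=0
After txn 2: dr=127 cr=127 sum_balances=0
After txn 3: dr=230 cr=230 sum_balances=0
After txn 4: dr=350 cr=350 sum_balances=0
After txn 5: dr=163 cr=163 sum_balances=0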